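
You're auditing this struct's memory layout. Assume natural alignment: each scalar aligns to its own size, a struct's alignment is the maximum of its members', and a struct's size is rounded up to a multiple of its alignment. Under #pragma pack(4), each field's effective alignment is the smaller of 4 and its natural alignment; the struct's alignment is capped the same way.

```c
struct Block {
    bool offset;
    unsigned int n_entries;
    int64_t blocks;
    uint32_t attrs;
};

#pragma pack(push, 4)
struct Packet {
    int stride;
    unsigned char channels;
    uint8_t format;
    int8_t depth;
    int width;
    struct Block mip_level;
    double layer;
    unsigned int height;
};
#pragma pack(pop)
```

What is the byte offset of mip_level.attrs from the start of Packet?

Block: 0..1  offset  (1B, 1-aligned); 1..4  -- padding (3B); 4..8  n_entries  (4B, 4-aligned); 8..16  blocks  (8B, 8-aligned); 16..20  attrs  (4B, 4-aligned); 20..24  -- tail padding (4B); sizeof = 24, alignof = 8
0..4  stride  (4B, 4-aligned)
4..5  channels  (1B, 1-aligned)
5..6  format  (1B, 1-aligned)
6..7  depth  (1B, 1-aligned)
7..8  -- padding (1B)
8..12  width  (4B, 4-aligned)
12..36  mip_level  (24B, 4-aligned)
within Block: attrs at 16
12 + 16 = 28

28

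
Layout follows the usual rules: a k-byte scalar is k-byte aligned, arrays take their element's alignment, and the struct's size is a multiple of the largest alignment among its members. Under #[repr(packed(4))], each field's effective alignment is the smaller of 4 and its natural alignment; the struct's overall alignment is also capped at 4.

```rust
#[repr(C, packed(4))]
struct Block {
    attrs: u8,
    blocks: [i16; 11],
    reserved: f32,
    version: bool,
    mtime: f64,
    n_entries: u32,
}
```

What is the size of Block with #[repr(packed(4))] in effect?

attrs at 0 (size 1, align 1) → ends 1
pad 1 to align 2 for blocks
blocks at 2 (size 22, align 2) → ends 24
reserved at 24 (size 4, align 4) → ends 28
version at 28 (size 1, align 1) → ends 29
pad 3 to align 4 for mtime
mtime at 32 (size 8, align 4) → ends 40
n_entries at 40 (size 4, align 4) → ends 44
total 44 bytes, alignment 4

44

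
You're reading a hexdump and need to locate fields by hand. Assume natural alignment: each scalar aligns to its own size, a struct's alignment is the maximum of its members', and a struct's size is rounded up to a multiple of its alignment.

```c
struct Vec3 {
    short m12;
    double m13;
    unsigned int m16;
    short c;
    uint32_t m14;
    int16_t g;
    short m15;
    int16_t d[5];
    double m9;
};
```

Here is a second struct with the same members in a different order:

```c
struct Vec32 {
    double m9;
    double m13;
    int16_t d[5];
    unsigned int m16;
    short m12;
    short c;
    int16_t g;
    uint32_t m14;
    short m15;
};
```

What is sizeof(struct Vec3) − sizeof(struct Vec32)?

8

m12 at 0 (size 2, align 2) → ends 2
pad 6 to align 8 for m13
m13 at 8 (size 8, align 8) → ends 16
m16 at 16 (size 4, align 4) → ends 20
c at 20 (size 2, align 2) → ends 22
pad 2 to align 4 for m14
m14 at 24 (size 4, align 4) → ends 28
g at 28 (size 2, align 2) → ends 30
m15 at 30 (size 2, align 2) → ends 32
d at 32 (size 10, align 2) → ends 42
pad 6 to align 8 for m9
m9 at 48 (size 8, align 8) → ends 56
total 56 bytes, alignment 8
— Vec32 —
m9 at 0 (size 8, align 8) → ends 8
m13 at 8 (size 8, align 8) → ends 16
d at 16 (size 10, align 2) → ends 26
pad 2 to align 4 for m16
m16 at 28 (size 4, align 4) → ends 32
m12 at 32 (size 2, align 2) → ends 34
c at 34 (size 2, align 2) → ends 36
g at 36 (size 2, align 2) → ends 38
pad 2 to align 4 for m14
m14 at 40 (size 4, align 4) → ends 44
m15 at 44 (size 2, align 2) → ends 46
tail pad 2 to reach multiple of 8
total 48 bytes, alignment 8
56 − 48 = 8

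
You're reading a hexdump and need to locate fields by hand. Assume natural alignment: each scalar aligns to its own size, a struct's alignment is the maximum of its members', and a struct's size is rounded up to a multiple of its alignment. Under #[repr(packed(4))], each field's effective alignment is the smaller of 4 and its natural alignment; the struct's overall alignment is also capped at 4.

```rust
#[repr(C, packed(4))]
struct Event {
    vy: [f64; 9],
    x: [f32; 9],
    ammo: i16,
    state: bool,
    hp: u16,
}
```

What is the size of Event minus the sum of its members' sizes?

0..72  vy  (72B, 4-aligned)
72..108  x  (36B, 4-aligned)
108..110  ammo  (2B, 2-aligned)
110..111  state  (1B, 1-aligned)
111..112  -- padding (1B)
112..114  hp  (2B, 2-aligned)
114..116  -- tail padding (2B)
sizeof = 116, alignof = 4
data bytes 113, size 116 → padding 3

3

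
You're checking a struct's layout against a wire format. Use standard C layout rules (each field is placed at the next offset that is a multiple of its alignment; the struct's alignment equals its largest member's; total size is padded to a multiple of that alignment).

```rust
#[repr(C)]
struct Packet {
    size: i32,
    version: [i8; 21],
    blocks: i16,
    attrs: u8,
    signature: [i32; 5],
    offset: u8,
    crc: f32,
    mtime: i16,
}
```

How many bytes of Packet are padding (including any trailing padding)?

9

@0: size [4B, align 4] → 4
@4: version [21B, align 1] → 25
+1 pad (align 2)
@26: blocks [2B, align 2] → 28
@28: attrs [1B, align 1] → 29
+3 pad (align 4)
@32: signature [20B, align 4] → 52
@52: offset [1B, align 1] → 53
+3 pad (align 4)
@56: crc [4B, align 4] → 60
@60: mtime [2B, align 2] → 62
+2 tail pad (align 4)
size 64, align 4
data bytes 55, size 64 → padding 9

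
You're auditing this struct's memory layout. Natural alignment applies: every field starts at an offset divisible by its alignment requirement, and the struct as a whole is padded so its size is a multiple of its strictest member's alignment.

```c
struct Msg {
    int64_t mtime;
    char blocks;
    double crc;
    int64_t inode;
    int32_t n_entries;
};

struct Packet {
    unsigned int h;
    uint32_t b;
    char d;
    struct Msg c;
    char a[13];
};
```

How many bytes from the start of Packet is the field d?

Msg: mtime at 0 (size 8, align 8) → ends 8; blocks at 8 (size 1, align 1) → ends 9; pad 7 to align 8 for crc; crc at 16 (size 8, align 8) → ends 24; inode at 24 (size 8, align 8) → ends 32; n_entries at 32 (size 4, align 4) → ends 36; tail pad 4 to reach multiple of 8; total 40 bytes, alignment 8
h at 0 (size 4, align 4) → ends 4
b at 4 (size 4, align 4) → ends 8
d at 8 (size 1, align 1) → ends 9

8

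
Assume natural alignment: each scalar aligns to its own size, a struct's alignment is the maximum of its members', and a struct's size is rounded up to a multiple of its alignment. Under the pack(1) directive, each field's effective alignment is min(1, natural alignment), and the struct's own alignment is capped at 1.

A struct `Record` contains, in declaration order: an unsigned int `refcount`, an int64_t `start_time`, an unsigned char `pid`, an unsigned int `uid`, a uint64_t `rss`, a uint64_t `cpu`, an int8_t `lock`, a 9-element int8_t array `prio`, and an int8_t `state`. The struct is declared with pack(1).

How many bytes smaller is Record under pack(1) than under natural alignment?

natural layout:
  0..4  refcount  (4B, 4-aligned)
  4..8  -- padding (4B)
  8..16  start_time  (8B, 8-aligned)
  16..17  pid  (1B, 1-aligned)
  17..20  -- padding (3B)
  20..24  uid  (4B, 4-aligned)
  24..32  rss  (8B, 8-aligned)
  32..40  cpu  (8B, 8-aligned)
  40..41  lock  (1B, 1-aligned)
  41..50  prio  (9B, 1-aligned)
  50..51  state  (1B, 1-aligned)
  51..56  -- tail padding (5B)
  sizeof = 56, alignof = 8
packed(1) layout:
  0..4  refcount  (4B, 1-aligned)
  4..12  start_time  (8B, 1-aligned)
  12..13  pid  (1B, 1-aligned)
  13..17  uid  (4B, 1-aligned)
  17..25  rss  (8B, 1-aligned)
  25..33  cpu  (8B, 1-aligned)
  33..34  lock  (1B, 1-aligned)
  34..43  prio  (9B, 1-aligned)
  43..44  state  (1B, 1-aligned)
  sizeof = 44, alignof = 1
56 − 44 = 12

12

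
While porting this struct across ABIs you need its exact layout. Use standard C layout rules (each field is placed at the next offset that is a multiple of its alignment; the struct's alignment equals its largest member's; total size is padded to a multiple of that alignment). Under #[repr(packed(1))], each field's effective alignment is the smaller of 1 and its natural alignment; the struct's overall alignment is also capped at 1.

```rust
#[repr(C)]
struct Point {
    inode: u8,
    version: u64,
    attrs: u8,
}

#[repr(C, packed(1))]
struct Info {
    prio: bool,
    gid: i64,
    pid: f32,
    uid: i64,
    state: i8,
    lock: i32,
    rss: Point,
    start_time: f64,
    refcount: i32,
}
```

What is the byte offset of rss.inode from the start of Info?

26

Point: 0..1  inode  (1B, 1-aligned); 1..8  -- padding (7B); 8..16  version  (8B, 8-aligned); 16..17  attrs  (1B, 1-aligned); 17..24  -- tail padding (7B); sizeof = 24, alignof = 8
0..1  prio  (1B, 1-aligned)
1..9  gid  (8B, 1-aligned)
9..13  pid  (4B, 1-aligned)
13..21  uid  (8B, 1-aligned)
21..22  state  (1B, 1-aligned)
22..26  lock  (4B, 1-aligned)
26..50  rss  (24B, 1-aligned)
within Point: inode at 0
26 + 0 = 26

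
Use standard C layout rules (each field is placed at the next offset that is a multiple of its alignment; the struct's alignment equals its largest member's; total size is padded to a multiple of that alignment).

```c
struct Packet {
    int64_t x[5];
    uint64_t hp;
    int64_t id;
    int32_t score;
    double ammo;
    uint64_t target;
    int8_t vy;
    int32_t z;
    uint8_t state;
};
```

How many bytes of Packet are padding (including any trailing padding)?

14

@0: x [40B, align 8] → 40
@40: hp [8B, align 8] → 48
@48: id [8B, align 8] → 56
@56: score [4B, align 4] → 60
+4 pad (align 8)
@64: ammo [8B, align 8] → 72
@72: target [8B, align 8] → 80
@80: vy [1B, align 1] → 81
+3 pad (align 4)
@84: z [4B, align 4] → 88
@88: state [1B, align 1] → 89
+7 tail pad (align 8)
size 96, align 8
data bytes 82, size 96 → padding 14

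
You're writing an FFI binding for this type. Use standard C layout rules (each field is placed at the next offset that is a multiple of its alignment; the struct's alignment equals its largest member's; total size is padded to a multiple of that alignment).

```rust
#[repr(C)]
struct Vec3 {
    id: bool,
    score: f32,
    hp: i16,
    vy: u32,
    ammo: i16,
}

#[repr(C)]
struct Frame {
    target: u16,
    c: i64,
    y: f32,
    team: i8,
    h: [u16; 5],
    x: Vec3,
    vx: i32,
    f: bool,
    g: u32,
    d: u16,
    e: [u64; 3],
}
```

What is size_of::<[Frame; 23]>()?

2208

Vec3: 0..1  id  (1B, 1-aligned); 1..4  -- padding (3B); 4..8  score  (4B, 4-aligned); 8..10  hp  (2B, 2-aligned); 10..12  -- padding (2B); 12..16  vy  (4B, 4-aligned); 16..18  ammo  (2B, 2-aligned); 18..20  -- tail padding (2B); sizeof = 20, alignof = 4
0..2  target  (2B, 2-aligned)
2..8  -- padding (6B)
8..16  c  (8B, 8-aligned)
16..20  y  (4B, 4-aligned)
20..21  team  (1B, 1-aligned)
21..22  -- padding (1B)
22..32  h  (10B, 2-aligned)
32..52  x  (20B, 4-aligned)
52..56  vx  (4B, 4-aligned)
56..57  f  (1B, 1-aligned)
57..60  -- padding (3B)
60..64  g  (4B, 4-aligned)
64..66  d  (2B, 2-aligned)
66..72  -- padding (6B)
72..96  e  (24B, 8-aligned)
sizeof = 96, alignof = 8
array of 23: 23 × 96 = 2208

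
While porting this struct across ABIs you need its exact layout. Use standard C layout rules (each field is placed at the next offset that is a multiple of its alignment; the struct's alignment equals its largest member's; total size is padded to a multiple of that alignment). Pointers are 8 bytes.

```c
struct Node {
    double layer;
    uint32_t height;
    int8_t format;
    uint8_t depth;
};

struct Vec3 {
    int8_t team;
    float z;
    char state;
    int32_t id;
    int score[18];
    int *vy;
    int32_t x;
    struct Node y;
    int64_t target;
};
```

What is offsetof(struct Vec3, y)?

104

Node: @0: layer [8B, align 8] → 8; @8: height [4B, align 4] → 12; @12: format [1B, align 1] → 13; @13: depth [1B, align 1] → 14; +2 tail pad (align 8); size 16, align 8
@0: team [1B, align 1] → 1
+3 pad (align 4)
@4: z [4B, align 4] → 8
@8: state [1B, align 1] → 9
+3 pad (align 4)
@12: id [4B, align 4] → 16
@16: score [72B, align 4] → 88
@88: vy [8B, align 8] → 96
@96: x [4B, align 4] → 100
+4 pad (align 8)
@104: y [16B, align 8] → 120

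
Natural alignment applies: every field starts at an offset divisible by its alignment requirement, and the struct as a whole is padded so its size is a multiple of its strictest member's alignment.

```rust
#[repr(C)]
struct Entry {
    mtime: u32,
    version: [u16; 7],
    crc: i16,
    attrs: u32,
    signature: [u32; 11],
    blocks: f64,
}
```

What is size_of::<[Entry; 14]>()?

mtime at 0 (size 4, align 4) → ends 4
version at 4 (size 14, align 2) → ends 18
crc at 18 (size 2, align 2) → ends 20
attrs at 20 (size 4, align 4) → ends 24
signature at 24 (size 44, align 4) → ends 68
pad 4 to align 8 for blocks
blocks at 72 (size 8, align 8) → ends 80
total 80 bytes, alignment 8
array of 14: 14 × 80 = 1120

1120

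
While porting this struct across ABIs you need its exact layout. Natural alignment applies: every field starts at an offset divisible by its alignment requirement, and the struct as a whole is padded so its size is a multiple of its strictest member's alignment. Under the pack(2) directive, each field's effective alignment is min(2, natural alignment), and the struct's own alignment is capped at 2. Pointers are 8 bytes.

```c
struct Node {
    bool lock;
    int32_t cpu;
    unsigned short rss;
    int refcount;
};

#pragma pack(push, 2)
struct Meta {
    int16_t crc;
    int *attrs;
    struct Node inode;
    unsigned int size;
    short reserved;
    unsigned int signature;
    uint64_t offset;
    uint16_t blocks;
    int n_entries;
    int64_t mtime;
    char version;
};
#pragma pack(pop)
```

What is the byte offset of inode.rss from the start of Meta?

18

Node: @0: lock [1B, align 1] → 1; +3 pad (align 4); @4: cpu [4B, align 4] → 8; @8: rss [2B, align 2] → 10; +2 pad (align 4); @12: refcount [4B, align 4] → 16; size 16, align 4
@0: crc [2B, align 2] → 2
@2: attrs [8B, align 2] → 10
@10: inode [16B, align 2] → 26
within Node: rss at 8
10 + 8 = 18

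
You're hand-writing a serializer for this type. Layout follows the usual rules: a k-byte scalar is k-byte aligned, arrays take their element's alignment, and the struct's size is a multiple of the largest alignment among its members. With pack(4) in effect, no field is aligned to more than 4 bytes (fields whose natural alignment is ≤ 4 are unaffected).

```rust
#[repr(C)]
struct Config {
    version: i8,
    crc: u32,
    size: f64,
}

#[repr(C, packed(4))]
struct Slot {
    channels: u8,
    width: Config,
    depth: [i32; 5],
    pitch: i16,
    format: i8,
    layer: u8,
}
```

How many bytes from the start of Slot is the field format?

Config: 0..1  version  (1B, 1-aligned); 1..4  -- padding (3B); 4..8  crc  (4B, 4-aligned); 8..16  size  (8B, 8-aligned); sizeof = 16, alignof = 8
0..1  channels  (1B, 1-aligned)
1..4  -- padding (3B)
4..20  width  (16B, 4-aligned)
20..40  depth  (20B, 4-aligned)
40..42  pitch  (2B, 2-aligned)
42..43  format  (1B, 1-aligned)

42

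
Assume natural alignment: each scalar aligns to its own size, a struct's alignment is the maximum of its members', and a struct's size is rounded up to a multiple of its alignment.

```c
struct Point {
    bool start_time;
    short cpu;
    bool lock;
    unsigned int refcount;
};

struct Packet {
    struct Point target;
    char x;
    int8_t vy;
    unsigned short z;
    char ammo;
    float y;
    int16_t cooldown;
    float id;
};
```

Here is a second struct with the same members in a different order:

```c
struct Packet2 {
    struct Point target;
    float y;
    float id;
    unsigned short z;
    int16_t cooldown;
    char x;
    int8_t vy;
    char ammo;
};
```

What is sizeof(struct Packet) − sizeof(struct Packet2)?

4

Point: start_time at 0 (size 1, align 1) → ends 1; pad 1 to align 2 for cpu; cpu at 2 (size 2, align 2) → ends 4; lock at 4 (size 1, align 1) → ends 5; pad 3 to align 4 for refcount; refcount at 8 (size 4, align 4) → ends 12; total 12 bytes, alignment 4
target at 0 (size 12, align 4) → ends 12
x at 12 (size 1, align 1) → ends 13
vy at 13 (size 1, align 1) → ends 14
z at 14 (size 2, align 2) → ends 16
ammo at 16 (size 1, align 1) → ends 17
pad 3 to align 4 for y
y at 20 (size 4, align 4) → ends 24
cooldown at 24 (size 2, align 2) → ends 26
pad 2 to align 4 for id
id at 28 (size 4, align 4) → ends 32
total 32 bytes, alignment 4
— Packet2 —
target at 0 (size 12, align 4) → ends 12
y at 12 (size 4, align 4) → ends 16
id at 16 (size 4, align 4) → ends 20
z at 20 (size 2, align 2) → ends 22
cooldown at 22 (size 2, align 2) → ends 24
x at 24 (size 1, align 1) → ends 25
vy at 25 (size 1, align 1) → ends 26
ammo at 26 (size 1, align 1) → ends 27
tail pad 1 to reach multiple of 4
total 28 bytes, alignment 4
32 − 28 = 4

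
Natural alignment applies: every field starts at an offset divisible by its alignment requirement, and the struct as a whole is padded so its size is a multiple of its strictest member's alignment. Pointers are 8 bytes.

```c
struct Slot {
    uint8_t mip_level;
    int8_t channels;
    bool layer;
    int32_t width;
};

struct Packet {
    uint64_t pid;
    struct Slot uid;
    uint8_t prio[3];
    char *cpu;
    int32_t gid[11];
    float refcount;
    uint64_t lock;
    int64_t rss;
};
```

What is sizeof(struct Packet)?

96

Slot: 0..1  mip_level  (1B, 1-aligned); 1..2  channels  (1B, 1-aligned); 2..3  layer  (1B, 1-aligned); 3..4  -- padding (1B); 4..8  width  (4B, 4-aligned); sizeof = 8, alignof = 4
0..8  pid  (8B, 8-aligned)
8..16  uid  (8B, 4-aligned)
16..19  prio  (3B, 1-aligned)
19..24  -- padding (5B)
24..32  cpu  (8B, 8-aligned)
32..76  gid  (44B, 4-aligned)
76..80  refcount  (4B, 4-aligned)
80..88  lock  (8B, 8-aligned)
88..96  rss  (8B, 8-aligned)
sizeof = 96, alignof = 8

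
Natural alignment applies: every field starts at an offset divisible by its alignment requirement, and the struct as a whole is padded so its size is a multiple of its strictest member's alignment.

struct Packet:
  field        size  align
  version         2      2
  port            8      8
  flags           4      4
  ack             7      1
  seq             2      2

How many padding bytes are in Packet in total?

9

@0: version [2B, align 2] → 2
+6 pad (align 8)
@8: port [8B, align 8] → 16
@16: flags [4B, align 4] → 20
@20: ack [7B, align 1] → 27
+1 pad (align 2)
@28: seq [2B, align 2] → 30
+2 tail pad (align 8)
size 32, align 8
data bytes 23, size 32 → padding 9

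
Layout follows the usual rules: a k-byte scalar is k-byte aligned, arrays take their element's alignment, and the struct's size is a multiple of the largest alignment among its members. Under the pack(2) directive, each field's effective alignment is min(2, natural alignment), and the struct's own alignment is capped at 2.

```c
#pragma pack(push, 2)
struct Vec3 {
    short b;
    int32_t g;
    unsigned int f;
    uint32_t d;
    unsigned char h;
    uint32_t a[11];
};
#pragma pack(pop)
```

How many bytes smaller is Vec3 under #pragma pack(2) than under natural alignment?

4

natural layout:
  b at 0 (size 2, align 2) → ends 2
  pad 2 to align 4 for g
  g at 4 (size 4, align 4) → ends 8
  f at 8 (size 4, align 4) → ends 12
  d at 12 (size 4, align 4) → ends 16
  h at 16 (size 1, align 1) → ends 17
  pad 3 to align 4 for a
  a at 20 (size 44, align 4) → ends 64
  total 64 bytes, alignment 4
packed(2) layout:
  b at 0 (size 2, align 2) → ends 2
  g at 2 (size 4, align 2) → ends 6
  f at 6 (size 4, align 2) → ends 10
  d at 10 (size 4, align 2) → ends 14
  h at 14 (size 1, align 1) → ends 15
  pad 1 to align 2 for a
  a at 16 (size 44, align 2) → ends 60
  total 60 bytes, alignment 2
64 − 60 = 4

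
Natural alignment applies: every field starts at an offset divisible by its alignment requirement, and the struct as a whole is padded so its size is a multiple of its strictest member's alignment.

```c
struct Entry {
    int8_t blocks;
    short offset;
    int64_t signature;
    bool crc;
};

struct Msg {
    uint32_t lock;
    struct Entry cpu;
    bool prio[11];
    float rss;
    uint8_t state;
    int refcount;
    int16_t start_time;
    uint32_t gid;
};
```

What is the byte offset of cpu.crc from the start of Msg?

Entry: blocks at 0 (size 1, align 1) → ends 1; pad 1 to align 2 for offset; offset at 2 (size 2, align 2) → ends 4; pad 4 to align 8 for signature; signature at 8 (size 8, align 8) → ends 16; crc at 16 (size 1, align 1) → ends 17; tail pad 7 to reach multiple of 8; total 24 bytes, alignment 8
lock at 0 (size 4, align 4) → ends 4
pad 4 to align 8 for cpu
cpu at 8 (size 24, align 8) → ends 32
within Entry: crc at 16
8 + 16 = 24

24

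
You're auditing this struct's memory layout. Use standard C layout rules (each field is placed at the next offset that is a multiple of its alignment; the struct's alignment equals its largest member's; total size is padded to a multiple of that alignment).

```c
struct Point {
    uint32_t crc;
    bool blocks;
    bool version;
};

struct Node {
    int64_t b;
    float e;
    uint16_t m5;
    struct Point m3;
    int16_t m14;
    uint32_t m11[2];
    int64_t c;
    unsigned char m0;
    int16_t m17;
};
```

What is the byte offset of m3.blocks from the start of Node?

20

Point: @0: crc [4B, align 4] → 4; @4: blocks [1B, align 1] → 5; @5: version [1B, align 1] → 6; +2 tail pad (align 4); size 8, align 4
@0: b [8B, align 8] → 8
@8: e [4B, align 4] → 12
@12: m5 [2B, align 2] → 14
+2 pad (align 4)
@16: m3 [8B, align 4] → 24
within Point: blocks at 4
16 + 4 = 20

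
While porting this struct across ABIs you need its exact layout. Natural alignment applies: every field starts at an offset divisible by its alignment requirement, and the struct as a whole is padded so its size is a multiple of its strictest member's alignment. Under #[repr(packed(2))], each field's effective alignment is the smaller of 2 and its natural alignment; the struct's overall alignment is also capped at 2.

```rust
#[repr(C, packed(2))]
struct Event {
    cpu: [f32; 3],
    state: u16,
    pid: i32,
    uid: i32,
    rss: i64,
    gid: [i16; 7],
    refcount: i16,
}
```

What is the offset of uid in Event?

0..12  cpu  (12B, 2-aligned)
12..14  state  (2B, 2-aligned)
14..18  pid  (4B, 2-aligned)
18..22  uid  (4B, 2-aligned)

18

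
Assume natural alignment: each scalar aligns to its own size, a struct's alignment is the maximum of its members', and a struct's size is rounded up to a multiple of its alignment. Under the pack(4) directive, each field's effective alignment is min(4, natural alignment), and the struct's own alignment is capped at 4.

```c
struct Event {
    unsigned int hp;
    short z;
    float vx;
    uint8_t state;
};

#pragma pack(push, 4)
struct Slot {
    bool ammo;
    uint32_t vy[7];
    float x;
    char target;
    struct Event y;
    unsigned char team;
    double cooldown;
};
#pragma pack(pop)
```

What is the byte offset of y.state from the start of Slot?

Event: @0: hp [4B, align 4] → 4; @4: z [2B, align 2] → 6; +2 pad (align 4); @8: vx [4B, align 4] → 12; @12: state [1B, align 1] → 13; +3 tail pad (align 4); size 16, align 4
@0: ammo [1B, align 1] → 1
+3 pad (align 4)
@4: vy [28B, align 4] → 32
@32: x [4B, align 4] → 36
@36: target [1B, align 1] → 37
+3 pad (align 4)
@40: y [16B, align 4] → 56
within Event: state at 12
40 + 12 = 52

52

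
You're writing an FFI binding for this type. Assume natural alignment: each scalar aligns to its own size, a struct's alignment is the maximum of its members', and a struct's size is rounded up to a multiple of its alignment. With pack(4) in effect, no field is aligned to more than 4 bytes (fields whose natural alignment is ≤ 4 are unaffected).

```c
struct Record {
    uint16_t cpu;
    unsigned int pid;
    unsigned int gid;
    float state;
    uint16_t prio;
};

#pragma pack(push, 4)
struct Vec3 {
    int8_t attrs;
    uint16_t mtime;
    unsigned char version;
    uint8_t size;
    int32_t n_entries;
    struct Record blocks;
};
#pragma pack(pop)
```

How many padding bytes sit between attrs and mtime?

1

Record: @0: cpu [2B, align 2] → 2; +2 pad (align 4); @4: pid [4B, align 4] → 8; @8: gid [4B, align 4] → 12; @12: state [4B, align 4] → 16; @16: prio [2B, align 2] → 18; +2 tail pad (align 4); size 20, align 4
@0: attrs [1B, align 1] → 1
+1 pad (align 2)
@2: mtime [2B, align 2] → 4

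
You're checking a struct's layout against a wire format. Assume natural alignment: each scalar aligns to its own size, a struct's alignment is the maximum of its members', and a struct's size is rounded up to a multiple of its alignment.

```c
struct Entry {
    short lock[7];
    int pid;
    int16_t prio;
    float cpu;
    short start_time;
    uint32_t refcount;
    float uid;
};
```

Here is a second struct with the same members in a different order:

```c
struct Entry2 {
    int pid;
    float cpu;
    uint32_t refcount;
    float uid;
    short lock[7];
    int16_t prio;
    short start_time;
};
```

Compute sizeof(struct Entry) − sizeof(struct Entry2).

4

0..14  lock  (14B, 2-aligned)
14..16  -- padding (2B)
16..20  pid  (4B, 4-aligned)
20..22  prio  (2B, 2-aligned)
22..24  -- padding (2B)
24..28  cpu  (4B, 4-aligned)
28..30  start_time  (2B, 2-aligned)
30..32  -- padding (2B)
32..36  refcount  (4B, 4-aligned)
36..40  uid  (4B, 4-aligned)
sizeof = 40, alignof = 4
— Entry2 —
0..4  pid  (4B, 4-aligned)
4..8  cpu  (4B, 4-aligned)
8..12  refcount  (4B, 4-aligned)
12..16  uid  (4B, 4-aligned)
16..30  lock  (14B, 2-aligned)
30..32  prio  (2B, 2-aligned)
32..34  start_time  (2B, 2-aligned)
34..36  -- tail padding (2B)
sizeof = 36, alignof = 4
40 − 36 = 4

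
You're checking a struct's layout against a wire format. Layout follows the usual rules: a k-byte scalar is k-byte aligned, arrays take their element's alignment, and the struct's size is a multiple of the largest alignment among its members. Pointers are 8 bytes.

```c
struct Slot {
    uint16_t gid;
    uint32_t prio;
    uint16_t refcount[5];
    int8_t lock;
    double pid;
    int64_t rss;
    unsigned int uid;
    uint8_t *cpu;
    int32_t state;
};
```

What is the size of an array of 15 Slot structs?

960

@0: gid [2B, align 2] → 2
+2 pad (align 4)
@4: prio [4B, align 4] → 8
@8: refcount [10B, align 2] → 18
@18: lock [1B, align 1] → 19
+5 pad (align 8)
@24: pid [8B, align 8] → 32
@32: rss [8B, align 8] → 40
@40: uid [4B, align 4] → 44
+4 pad (align 8)
@48: cpu [8B, align 8] → 56
@56: state [4B, align 4] → 60
+4 tail pad (align 8)
size 64, align 8
array of 15: 15 × 64 = 960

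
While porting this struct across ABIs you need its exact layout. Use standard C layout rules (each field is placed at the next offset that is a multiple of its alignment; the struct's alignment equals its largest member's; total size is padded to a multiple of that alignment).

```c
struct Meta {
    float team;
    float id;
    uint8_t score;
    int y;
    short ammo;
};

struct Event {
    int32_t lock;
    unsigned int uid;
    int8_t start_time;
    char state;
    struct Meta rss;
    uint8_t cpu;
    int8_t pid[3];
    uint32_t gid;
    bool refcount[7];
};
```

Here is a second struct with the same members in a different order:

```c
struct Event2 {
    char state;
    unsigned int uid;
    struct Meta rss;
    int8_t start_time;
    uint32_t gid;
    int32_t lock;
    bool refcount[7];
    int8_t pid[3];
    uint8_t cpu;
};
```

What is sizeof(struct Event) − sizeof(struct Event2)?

Meta: team at 0 (size 4, align 4) → ends 4; id at 4 (size 4, align 4) → ends 8; score at 8 (size 1, align 1) → ends 9; pad 3 to align 4 for y; y at 12 (size 4, align 4) → ends 16; ammo at 16 (size 2, align 2) → ends 18; tail pad 2 to reach multiple of 4; total 20 bytes, alignment 4
lock at 0 (size 4, align 4) → ends 4
uid at 4 (size 4, align 4) → ends 8
start_time at 8 (size 1, align 1) → ends 9
state at 9 (size 1, align 1) → ends 10
pad 2 to align 4 for rss
rss at 12 (size 20, align 4) → ends 32
cpu at 32 (size 1, align 1) → ends 33
pid at 33 (size 3, align 1) → ends 36
gid at 36 (size 4, align 4) → ends 40
refcount at 40 (size 7, align 1) → ends 47
tail pad 1 to reach multiple of 4
total 48 bytes, alignment 4
— Event2 —
state at 0 (size 1, align 1) → ends 1
pad 3 to align 4 for uid
uid at 4 (size 4, align 4) → ends 8
rss at 8 (size 20, align 4) → ends 28
start_time at 28 (size 1, align 1) → ends 29
pad 3 to align 4 for gid
gid at 32 (size 4, align 4) → ends 36
lock at 36 (size 4, align 4) → ends 40
refcount at 40 (size 7, align 1) → ends 47
pid at 47 (size 3, align 1) → ends 50
cpu at 50 (size 1, align 1) → ends 51
tail pad 1 to reach multiple of 4
total 52 bytes, alignment 4
48 − 52 = -4

-4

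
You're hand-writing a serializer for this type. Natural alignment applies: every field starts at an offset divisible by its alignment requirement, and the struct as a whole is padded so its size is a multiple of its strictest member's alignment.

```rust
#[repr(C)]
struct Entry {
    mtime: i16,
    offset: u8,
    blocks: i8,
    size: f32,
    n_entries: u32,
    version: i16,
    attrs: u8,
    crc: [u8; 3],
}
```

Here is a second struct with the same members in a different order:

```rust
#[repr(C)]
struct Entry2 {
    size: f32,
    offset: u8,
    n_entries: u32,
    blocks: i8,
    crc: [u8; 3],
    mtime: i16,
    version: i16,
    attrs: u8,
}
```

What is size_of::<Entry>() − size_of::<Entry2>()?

-4

@0: mtime [2B, align 2] → 2
@2: offset [1B, align 1] → 3
@3: blocks [1B, align 1] → 4
@4: size [4B, align 4] → 8
@8: n_entries [4B, align 4] → 12
@12: version [2B, align 2] → 14
@14: attrs [1B, align 1] → 15
@15: crc [3B, align 1] → 18
+2 tail pad (align 4)
size 20, align 4
— Entry2 —
@0: size [4B, align 4] → 4
@4: offset [1B, align 1] → 5
+3 pad (align 4)
@8: n_entries [4B, align 4] → 12
@12: blocks [1B, align 1] → 13
@13: crc [3B, align 1] → 16
@16: mtime [2B, align 2] → 18
@18: version [2B, align 2] → 20
@20: attrs [1B, align 1] → 21
+3 tail pad (align 4)
size 24, align 4
20 − 24 = -4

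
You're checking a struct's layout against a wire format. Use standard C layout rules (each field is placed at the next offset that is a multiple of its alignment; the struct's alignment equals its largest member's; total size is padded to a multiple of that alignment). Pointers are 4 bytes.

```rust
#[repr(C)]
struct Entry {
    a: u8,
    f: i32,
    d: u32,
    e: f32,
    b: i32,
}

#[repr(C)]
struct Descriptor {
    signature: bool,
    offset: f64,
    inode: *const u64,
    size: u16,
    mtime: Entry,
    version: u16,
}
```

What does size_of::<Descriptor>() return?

48

Entry: 0..1  a  (1B, 1-aligned); 1..4  -- padding (3B); 4..8  f  (4B, 4-aligned); 8..12  d  (4B, 4-aligned); 12..16  e  (4B, 4-aligned); 16..20  b  (4B, 4-aligned); sizeof = 20, alignof = 4
0..1  signature  (1B, 1-aligned)
1..8  -- padding (7B)
8..16  offset  (8B, 8-aligned)
16..20  inode  (4B, 4-aligned)
20..22  size  (2B, 2-aligned)
22..24  -- padding (2B)
24..44  mtime  (20B, 4-aligned)
44..46  version  (2B, 2-aligned)
46..48  -- tail padding (2B)
sizeof = 48, alignof = 8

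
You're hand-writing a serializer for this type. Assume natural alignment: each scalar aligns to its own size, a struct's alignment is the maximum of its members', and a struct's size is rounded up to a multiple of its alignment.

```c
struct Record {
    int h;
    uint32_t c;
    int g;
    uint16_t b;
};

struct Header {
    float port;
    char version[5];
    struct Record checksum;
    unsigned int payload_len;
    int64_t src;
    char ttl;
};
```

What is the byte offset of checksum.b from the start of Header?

24

Record: @0: h [4B, align 4] → 4; @4: c [4B, align 4] → 8; @8: g [4B, align 4] → 12; @12: b [2B, align 2] → 14; +2 tail pad (align 4); size 16, align 4
@0: port [4B, align 4] → 4
@4: version [5B, align 1] → 9
+3 pad (align 4)
@12: checksum [16B, align 4] → 28
within Record: b at 12
12 + 12 = 24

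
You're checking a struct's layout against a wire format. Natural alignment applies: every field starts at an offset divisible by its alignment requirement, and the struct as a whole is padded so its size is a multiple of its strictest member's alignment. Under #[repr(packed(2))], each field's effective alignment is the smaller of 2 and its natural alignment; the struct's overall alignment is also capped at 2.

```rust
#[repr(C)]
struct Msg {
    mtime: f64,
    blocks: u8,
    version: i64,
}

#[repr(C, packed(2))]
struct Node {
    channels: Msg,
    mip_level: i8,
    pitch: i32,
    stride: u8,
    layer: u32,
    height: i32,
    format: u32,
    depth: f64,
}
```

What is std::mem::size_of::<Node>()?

52

Msg: @0: mtime [8B, align 8] → 8; @8: blocks [1B, align 1] → 9; +7 pad (align 8); @16: version [8B, align 8] → 24; size 24, align 8
@0: channels [24B, align 2] → 24
@24: mip_level [1B, align 1] → 25
+1 pad (align 2)
@26: pitch [4B, align 2] → 30
@30: stride [1B, align 1] → 31
+1 pad (align 2)
@32: layer [4B, align 2] → 36
@36: height [4B, align 2] → 40
@40: format [4B, align 2] → 44
@44: depth [8B, align 2] → 52
size 52, align 2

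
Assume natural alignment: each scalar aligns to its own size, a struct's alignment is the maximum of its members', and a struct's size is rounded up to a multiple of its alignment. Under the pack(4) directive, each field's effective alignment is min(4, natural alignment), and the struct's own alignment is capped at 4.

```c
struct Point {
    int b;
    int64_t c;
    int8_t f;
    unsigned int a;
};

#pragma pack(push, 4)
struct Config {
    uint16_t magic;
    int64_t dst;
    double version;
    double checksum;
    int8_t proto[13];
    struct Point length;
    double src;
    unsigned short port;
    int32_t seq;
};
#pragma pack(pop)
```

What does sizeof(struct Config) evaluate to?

Point: 0..4  b  (4B, 4-aligned); 4..8  -- padding (4B); 8..16  c  (8B, 8-aligned); 16..17  f  (1B, 1-aligned); 17..20  -- padding (3B); 20..24  a  (4B, 4-aligned); sizeof = 24, alignof = 8
0..2  magic  (2B, 2-aligned)
2..4  -- padding (2B)
4..12  dst  (8B, 4-aligned)
12..20  version  (8B, 4-aligned)
20..28  checksum  (8B, 4-aligned)
28..41  proto  (13B, 1-aligned)
41..44  -- padding (3B)
44..68  length  (24B, 4-aligned)
68..76  src  (8B, 4-aligned)
76..78  port  (2B, 2-aligned)
78..80  -- padding (2B)
80..84  seq  (4B, 4-aligned)
sizeof = 84, alignof = 4

84 bytes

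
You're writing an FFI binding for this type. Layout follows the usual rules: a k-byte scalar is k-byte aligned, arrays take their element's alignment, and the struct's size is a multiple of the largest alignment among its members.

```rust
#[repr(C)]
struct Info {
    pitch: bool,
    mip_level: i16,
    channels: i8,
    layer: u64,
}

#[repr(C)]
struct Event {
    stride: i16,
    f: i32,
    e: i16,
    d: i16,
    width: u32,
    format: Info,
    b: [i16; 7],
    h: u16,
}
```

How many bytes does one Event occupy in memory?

Info: @0: pitch [1B, align 1] → 1; +1 pad (align 2); @2: mip_level [2B, align 2] → 4; @4: channels [1B, align 1] → 5; +3 pad (align 8); @8: layer [8B, align 8] → 16; size 16, align 8
@0: stride [2B, align 2] → 2
+2 pad (align 4)
@4: f [4B, align 4] → 8
@8: e [2B, align 2] → 10
@10: d [2B, align 2] → 12
@12: width [4B, align 4] → 16
@16: format [16B, align 8] → 32
@32: b [14B, align 2] → 46
@46: h [2B, align 2] → 48
size 48, align 8

48 bytes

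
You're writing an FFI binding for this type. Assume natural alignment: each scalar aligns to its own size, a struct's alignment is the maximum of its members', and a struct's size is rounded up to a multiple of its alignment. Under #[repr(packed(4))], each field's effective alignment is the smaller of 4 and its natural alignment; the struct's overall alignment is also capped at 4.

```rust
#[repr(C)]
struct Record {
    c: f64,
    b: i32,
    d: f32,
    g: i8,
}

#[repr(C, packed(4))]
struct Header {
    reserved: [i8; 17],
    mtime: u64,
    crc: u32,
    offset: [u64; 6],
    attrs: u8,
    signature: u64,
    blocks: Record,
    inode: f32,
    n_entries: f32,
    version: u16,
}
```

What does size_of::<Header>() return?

Record: @0: c [8B, align 8] → 8; @8: b [4B, align 4] → 12; @12: d [4B, align 4] → 16; @16: g [1B, align 1] → 17; +7 tail pad (align 8); size 24, align 8
@0: reserved [17B, align 1] → 17
+3 pad (align 4)
@20: mtime [8B, align 4] → 28
@28: crc [4B, align 4] → 32
@32: offset [48B, align 4] → 80
@80: attrs [1B, align 1] → 81
+3 pad (align 4)
@84: signature [8B, align 4] → 92
@92: blocks [24B, align 4] → 116
@116: inode [4B, align 4] → 120
@120: n_entries [4B, align 4] → 124
@124: version [2B, align 2] → 126
+2 tail pad (align 4)
size 128, align 4

128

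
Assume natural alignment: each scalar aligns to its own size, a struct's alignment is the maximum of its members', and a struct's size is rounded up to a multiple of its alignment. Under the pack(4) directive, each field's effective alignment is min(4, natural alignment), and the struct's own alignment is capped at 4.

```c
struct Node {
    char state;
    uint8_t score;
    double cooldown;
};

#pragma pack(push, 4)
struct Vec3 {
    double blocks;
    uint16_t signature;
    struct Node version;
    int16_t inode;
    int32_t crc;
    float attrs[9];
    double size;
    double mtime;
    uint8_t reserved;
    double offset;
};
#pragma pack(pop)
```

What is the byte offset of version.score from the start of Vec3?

13

Node: @0: state [1B, align 1] → 1; @1: score [1B, align 1] → 2; +6 pad (align 8); @8: cooldown [8B, align 8] → 16; size 16, align 8
@0: blocks [8B, align 4] → 8
@8: signature [2B, align 2] → 10
+2 pad (align 4)
@12: version [16B, align 4] → 28
within Node: score at 1
12 + 1 = 13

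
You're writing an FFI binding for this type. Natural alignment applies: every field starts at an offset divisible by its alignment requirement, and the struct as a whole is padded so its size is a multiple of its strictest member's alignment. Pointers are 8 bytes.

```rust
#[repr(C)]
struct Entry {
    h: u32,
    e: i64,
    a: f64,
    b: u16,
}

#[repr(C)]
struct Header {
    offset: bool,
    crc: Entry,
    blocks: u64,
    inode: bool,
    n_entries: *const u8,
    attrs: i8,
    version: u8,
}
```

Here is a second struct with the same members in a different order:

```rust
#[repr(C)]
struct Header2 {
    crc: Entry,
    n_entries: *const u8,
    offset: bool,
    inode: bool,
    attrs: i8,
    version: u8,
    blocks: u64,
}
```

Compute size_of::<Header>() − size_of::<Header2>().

Entry: 0..4  h  (4B, 4-aligned); 4..8  -- padding (4B); 8..16  e  (8B, 8-aligned); 16..24  a  (8B, 8-aligned); 24..26  b  (2B, 2-aligned); 26..32  -- tail padding (6B); sizeof = 32, alignof = 8
0..1  offset  (1B, 1-aligned)
1..8  -- padding (7B)
8..40  crc  (32B, 8-aligned)
40..48  blocks  (8B, 8-aligned)
48..49  inode  (1B, 1-aligned)
49..56  -- padding (7B)
56..64  n_entries  (8B, 8-aligned)
64..65  attrs  (1B, 1-aligned)
65..66  version  (1B, 1-aligned)
66..72  -- tail padding (6B)
sizeof = 72, alignof = 8
— Header2 —
0..32  crc  (32B, 8-aligned)
32..40  n_entries  (8B, 8-aligned)
40..41  offset  (1B, 1-aligned)
41..42  inode  (1B, 1-aligned)
42..43  attrs  (1B, 1-aligned)
43..44  version  (1B, 1-aligned)
44..48  -- padding (4B)
48..56  blocks  (8B, 8-aligned)
sizeof = 56, alignof = 8
72 − 56 = 16

16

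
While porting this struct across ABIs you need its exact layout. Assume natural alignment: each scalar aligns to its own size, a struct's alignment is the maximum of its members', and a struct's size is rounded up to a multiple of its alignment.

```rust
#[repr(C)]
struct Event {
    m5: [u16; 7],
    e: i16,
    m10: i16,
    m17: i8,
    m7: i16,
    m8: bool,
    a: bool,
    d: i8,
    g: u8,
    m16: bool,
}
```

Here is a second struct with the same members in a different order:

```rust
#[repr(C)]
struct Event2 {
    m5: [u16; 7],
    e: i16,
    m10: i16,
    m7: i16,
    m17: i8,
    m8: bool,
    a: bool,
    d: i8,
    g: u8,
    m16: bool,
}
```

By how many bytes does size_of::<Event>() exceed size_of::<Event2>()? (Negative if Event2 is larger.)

@0: m5 [14B, align 2] → 14
@14: e [2B, align 2] → 16
@16: m10 [2B, align 2] → 18
@18: m17 [1B, align 1] → 19
+1 pad (align 2)
@20: m7 [2B, align 2] → 22
@22: m8 [1B, align 1] → 23
@23: a [1B, align 1] → 24
@24: d [1B, align 1] → 25
@25: g [1B, align 1] → 26
@26: m16 [1B, align 1] → 27
+1 tail pad (align 2)
size 28, align 2
— Event2 —
@0: m5 [14B, align 2] → 14
@14: e [2B, align 2] → 16
@16: m10 [2B, align 2] → 18
@18: m7 [2B, align 2] → 20
@20: m17 [1B, align 1] → 21
@21: m8 [1B, align 1] → 22
@22: a [1B, align 1] → 23
@23: d [1B, align 1] → 24
@24: g [1B, align 1] → 25
@25: m16 [1B, align 1] → 26
size 26, align 2
28 − 26 = 2

2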